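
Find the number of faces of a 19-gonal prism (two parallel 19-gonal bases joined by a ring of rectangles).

A prism on an n-gon has two n-gon bases and n rectangular sides: V = 2·19 = 38, E = 3·19 = 57, F = 19 + 2 = 21.

21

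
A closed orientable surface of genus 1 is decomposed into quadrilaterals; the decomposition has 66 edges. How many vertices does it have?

χ = 2 − 2·1 = 0, and every face is a square so 4F = 2E.
F = 2E/4 = 33. Then V = 0 + E − F = 0 + 66 − 33 = 33.

33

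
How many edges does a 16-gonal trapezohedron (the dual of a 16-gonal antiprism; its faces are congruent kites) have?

64

The n-trapezohedron (dual of the n-antiprism) has V = 2·16 + 2 = 34, E = 4·16 = 64, F = 2·16 = 32.
Check: V − E + F = 34 − 64 + 32 = 2.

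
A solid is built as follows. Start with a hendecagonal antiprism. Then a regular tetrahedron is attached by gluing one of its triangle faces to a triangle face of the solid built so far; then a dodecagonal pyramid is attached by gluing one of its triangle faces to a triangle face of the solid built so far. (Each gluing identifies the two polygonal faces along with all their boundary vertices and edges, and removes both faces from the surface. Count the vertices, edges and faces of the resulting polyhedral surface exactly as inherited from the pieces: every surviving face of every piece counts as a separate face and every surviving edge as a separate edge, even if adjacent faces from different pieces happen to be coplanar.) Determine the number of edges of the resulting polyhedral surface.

68

A hendecagonal antiprism: V=22, E=44, F=24.
Attach a regular tetrahedron (V=4, E=6, F=4) along a 3-gon: merge 3 vertices and 3 edges, delete both glued faces → V=23, E=47, F=26.
Attach a dodecagonal pyramid (V=13, E=24, F=13) along a 3-gon: merge 3 vertices and 3 edges, delete both glued faces → V=33, E=68, F=37.
Check: V − E + F = 33 − 68 + 37 = 2.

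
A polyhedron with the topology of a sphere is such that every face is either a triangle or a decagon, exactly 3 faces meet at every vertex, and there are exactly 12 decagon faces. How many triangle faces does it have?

20

Let x be the number of triangles; then F = 12 + x.
Edge–face incidences: 2E = 10·12 + 3·x = 120 + 3x.
Every vertex has degree 3, so 3V = 2E.
Euler: V − E + F = 2 ⇒ (2E)/3 − E + (12 + x) = 2.
Multiply by 6: 2·(2E) − 3·(2E) + 6·(12 + x) = 12, i.e. 72 + 6x − (120 + 3x) = 12.
Collecting terms: 3x − 48 = 12, so 3x = 60, so x = 20.
Then 2E = 120 + 3·20 = 180, so E = 90, V = 2E/3 = 60, F = 12 + 20 = 32.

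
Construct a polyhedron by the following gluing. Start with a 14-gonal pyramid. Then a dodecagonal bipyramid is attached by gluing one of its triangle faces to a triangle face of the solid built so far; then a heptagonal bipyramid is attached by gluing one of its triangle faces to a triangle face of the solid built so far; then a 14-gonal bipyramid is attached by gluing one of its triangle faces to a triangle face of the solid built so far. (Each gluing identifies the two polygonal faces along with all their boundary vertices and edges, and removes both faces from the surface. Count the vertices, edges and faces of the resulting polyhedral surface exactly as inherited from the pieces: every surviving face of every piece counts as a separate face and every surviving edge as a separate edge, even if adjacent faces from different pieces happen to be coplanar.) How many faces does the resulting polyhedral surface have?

A 14-gonal pyramid: V=15, E=28, F=15.
Attach a dodecagonal bipyramid (V=14, E=36, F=24) along a 3-gon: merge 3 vertices and 3 edges, delete both glued faces → V=26, E=61, F=37.
Attach a heptagonal bipyramid (V=9, E=21, F=14) along a 3-gon: merge 3 vertices and 3 edges, delete both glued faces → V=32, E=79, F=49.
Attach a 14-gonal bipyramid (V=16, E=42, F=28) along a 3-gon: merge 3 vertices and 3 edges, delete both glued faces → V=45, E=118, F=75.
Check: V − E + F = 45 − 118 + 75 = 2.

75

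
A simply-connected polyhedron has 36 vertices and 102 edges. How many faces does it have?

68

Here V − E + F = 2.
F = 2 − V + E = 2 − 36 + 102 = 68.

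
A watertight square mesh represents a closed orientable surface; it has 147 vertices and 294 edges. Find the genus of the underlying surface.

Every face is a square and each edge borders two faces, so 4F = 2·294, giving F = 147.
χ = V − E + F = 147 − 294 + 147 = 0.
For a closed orientable surface χ = 2 − 2g, so g = (2 − (0))/2 = 1.

1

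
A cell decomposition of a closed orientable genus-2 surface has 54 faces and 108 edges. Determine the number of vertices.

52

For a closed orientable surface of genus 2, χ = 2 − 2·2 = -2.
V = -2 + E − F = -2 + 108 − 54 = 52.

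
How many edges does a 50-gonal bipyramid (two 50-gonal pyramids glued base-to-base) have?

A bipyramid over an n-gon has 2n triangular faces and n + 2 vertices: V = 50 + 2 = 52, E = 3·50 = 150, F = 2·50 = 100.

150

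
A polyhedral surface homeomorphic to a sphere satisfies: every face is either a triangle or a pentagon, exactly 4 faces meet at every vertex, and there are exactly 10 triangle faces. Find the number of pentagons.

Let x be the number of pentagons; then F = 10 + x.
Edge–face incidences: 2E = 3·10 + 5·x = 30 + 5x.
Every vertex has degree 4, so 4V = 2E.
Euler: V − E + F = 2 ⇒ (2E)/4 − E + (10 + x) = 2.
Multiply by 8: 2·(2E) − 4·(2E) + 8·(10 + x) = 16, i.e. 80 + 8x − 2·(30 + 5x) = 16.
Collecting terms: −2x + 20 = 16, so −2x = −4, so x = 2.
Then 2E = 30 + 5·2 = 40, so E = 20, V = 2E/4 = 10, F = 10 + 2 = 12.

2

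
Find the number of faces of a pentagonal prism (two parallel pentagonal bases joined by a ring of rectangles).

A prism on an n-gon has two n-gon bases and n rectangular sides: V = 2·5 = 10, E = 3·5 = 15, F = 5 + 2 = 7.
Check: V − E + F = 10 − 15 + 7 = 2.

7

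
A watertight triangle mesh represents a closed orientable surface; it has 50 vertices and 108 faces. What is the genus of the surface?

3

Every face is a triangle, so 2E = 3·108 = 324, giving E = 162.
χ = V − E + F = 50 − 162 + 108 = -4.
For a closed orientable surface χ = 2 − 2g, so g = (2 − (-4))/2 = 3.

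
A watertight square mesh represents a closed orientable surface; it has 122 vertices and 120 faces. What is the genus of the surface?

0

Every face is a square, so 2E = 4·120 = 480, giving E = 240.
χ = V − E + F = 122 − 240 + 120 = 2.
For a closed orientable surface χ = 2 − 2g, so g = (2 − (2))/2 = 0.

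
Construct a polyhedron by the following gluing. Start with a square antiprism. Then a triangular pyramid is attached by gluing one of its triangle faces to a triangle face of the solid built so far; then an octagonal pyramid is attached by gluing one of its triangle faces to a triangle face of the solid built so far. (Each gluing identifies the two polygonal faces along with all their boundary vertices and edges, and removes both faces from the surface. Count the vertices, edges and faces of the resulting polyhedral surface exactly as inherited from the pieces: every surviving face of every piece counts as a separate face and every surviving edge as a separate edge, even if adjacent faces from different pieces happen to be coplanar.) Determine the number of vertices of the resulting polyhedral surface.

A square antiprism: V=8, E=16, F=10.
Attach a triangular pyramid (V=4, E=6, F=4) along a 3-gon: merge 3 vertices and 3 edges, delete both glued faces → V=9, E=19, F=12.
Attach an octagonal pyramid (V=9, E=16, F=9) along a 3-gon: merge 3 vertices and 3 edges, delete both glued faces → V=15, E=32, F=19.
Check: V − E + F = 15 − 32 + 19 = 2.

15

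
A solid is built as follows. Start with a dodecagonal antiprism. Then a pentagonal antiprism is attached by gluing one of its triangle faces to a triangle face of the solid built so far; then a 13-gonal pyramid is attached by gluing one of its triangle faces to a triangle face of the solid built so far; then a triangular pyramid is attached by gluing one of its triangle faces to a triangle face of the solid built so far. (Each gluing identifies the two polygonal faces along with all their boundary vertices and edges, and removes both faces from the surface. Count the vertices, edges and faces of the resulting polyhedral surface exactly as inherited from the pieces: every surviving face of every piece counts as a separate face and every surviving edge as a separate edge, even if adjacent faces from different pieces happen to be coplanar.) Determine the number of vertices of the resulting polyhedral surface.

A dodecagonal antiprism: V=24, E=48, F=26.
Attach a pentagonal antiprism (V=10, E=20, F=12) along a 3-gon: merge 3 vertices and 3 edges, delete both glued faces → V=31, E=65, F=36.
Attach a 13-gonal pyramid (V=14, E=26, F=14) along a 3-gon: merge 3 vertices and 3 edges, delete both glued faces → V=42, E=88, F=48.
Attach a triangular pyramid (V=4, E=6, F=4) along a 3-gon: merge 3 vertices and 3 edges, delete both glued faces → V=43, E=91, F=50.
Check: V − E + F = 43 − 91 + 50 = 2.

43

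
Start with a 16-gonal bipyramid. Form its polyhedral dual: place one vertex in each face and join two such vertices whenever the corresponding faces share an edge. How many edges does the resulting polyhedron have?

The base solid has V = 18, E = 48, F = 32.
The dual swaps V and F and preserves E: V′ = F = 32, E′ = E = 48, F′ = V = 18.

48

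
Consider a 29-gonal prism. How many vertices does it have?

58

A prism on an n-gon has two n-gon bases and n rectangular sides: V = 2·29 = 58, E = 3·29 = 87, F = 29 + 2 = 31.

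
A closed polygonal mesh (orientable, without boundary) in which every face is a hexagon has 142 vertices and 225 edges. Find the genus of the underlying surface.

Every face is a hexagon and each edge borders two faces, so 6F = 2·225, giving F = 75.
χ = V − E + F = 142 − 225 + 75 = -8.
For a closed orientable surface χ = 2 − 2g, so g = (2 − (-8))/2 = 5.

5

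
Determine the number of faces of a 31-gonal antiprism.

64

An antiprism on an n-gon has two n-gon caps and 2n triangles: V = 2·31 = 62, E = 4·31 = 124, F = 2·31 + 2 = 64.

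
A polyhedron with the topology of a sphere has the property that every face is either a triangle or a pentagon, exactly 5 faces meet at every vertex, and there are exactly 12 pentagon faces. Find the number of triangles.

Let x be the number of triangles; then F = 12 + x.
Edge–face incidences: 2E = 5·12 + 3·x = 60 + 3x.
Every vertex has degree 5, so 5V = 2E.
Euler: V − E + F = 2 ⇒ (2E)/5 − E + (12 + x) = 2.
Multiply by 10: 2·(2E) − 5·(2E) + 10·(12 + x) = 20, i.e. 120 + 10x − 3·(60 + 3x) = 20.
Collecting terms: x − 60 = 20, so x = 80.
Then 2E = 60 + 3·80 = 300, so E = 150, V = 2E/5 = 60, F = 12 + 80 = 92.

80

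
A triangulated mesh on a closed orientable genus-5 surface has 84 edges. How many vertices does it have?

χ = 2 − 2·5 = -8, and every face is a triangle so 3F = 2E.
F = 2E/3 = 56. Then V = -8 + E − F = -8 + 84 − 56 = 20.

20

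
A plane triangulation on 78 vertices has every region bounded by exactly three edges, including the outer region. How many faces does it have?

In a plane triangulation 3F = 2E and V − E + F = 2, so F = 2V − 4 = 2·78 − 4 = 152.

152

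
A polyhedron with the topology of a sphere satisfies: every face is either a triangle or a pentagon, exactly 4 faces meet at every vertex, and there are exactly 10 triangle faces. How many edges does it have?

20

Let x be the number of pentagons; then F = 10 + x.
Edge–face incidences: 2E = 3·10 + 5·x = 30 + 5x.
Every vertex has degree 4, so 4V = 2E.
Euler: V − E + F = 2 ⇒ (2E)/4 − E + (10 + x) = 2.
Multiply by 8: 2·(2E) − 4·(2E) + 8·(10 + x) = 16, i.e. 80 + 8x − 2·(30 + 5x) = 16.
Collecting terms: −2x + 20 = 16, so −2x = −4, so x = 2.
Then 2E = 30 + 5·2 = 40, so E = 20, V = 2E/4 = 10, F = 10 + 2 = 12.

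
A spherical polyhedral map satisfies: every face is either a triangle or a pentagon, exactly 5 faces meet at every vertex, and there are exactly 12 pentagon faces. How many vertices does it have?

Let x be the number of triangles; then F = 12 + x.
Edge–face incidences: 2E = 5·12 + 3·x = 60 + 3x.
Every vertex has degree 5, so 5V = 2E.
Euler: V − E + F = 2 ⇒ (2E)/5 − E + (12 + x) = 2.
Multiply by 10: 2·(2E) − 5·(2E) + 10·(12 + x) = 20, i.e. 120 + 10x − 3·(60 + 3x) = 20.
Collecting terms: x − 60 = 20, so x = 80.
Then 2E = 60 + 3·80 = 300, so E = 150, V = 2E/5 = 60, F = 12 + 80 = 92.

60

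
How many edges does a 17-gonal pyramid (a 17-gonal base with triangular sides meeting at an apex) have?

A pyramid on an n-gon base has one n-gon and n triangles: V = 17 + 1 = 18, E = 2·17 = 34, F = 17 + 1 = 18.

34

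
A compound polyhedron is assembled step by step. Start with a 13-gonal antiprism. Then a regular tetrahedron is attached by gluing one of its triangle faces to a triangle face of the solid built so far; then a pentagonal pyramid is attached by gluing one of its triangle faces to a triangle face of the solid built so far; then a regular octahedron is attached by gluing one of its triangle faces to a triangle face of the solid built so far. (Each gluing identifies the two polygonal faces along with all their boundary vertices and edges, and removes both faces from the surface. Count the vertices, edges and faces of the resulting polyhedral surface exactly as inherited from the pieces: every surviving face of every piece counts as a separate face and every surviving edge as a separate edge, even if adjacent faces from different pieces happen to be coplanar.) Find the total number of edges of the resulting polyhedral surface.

A 13-gonal antiprism: V=26, E=52, F=28.
Attach a regular tetrahedron (V=4, E=6, F=4) along a 3-gon: merge 3 vertices and 3 edges, delete both glued faces → V=27, E=55, F=30.
Attach a pentagonal pyramid (V=6, E=10, F=6) along a 3-gon: merge 3 vertices and 3 edges, delete both glued faces → V=30, E=62, F=34.
Attach a regular octahedron (V=6, E=12, F=8) along a 3-gon: merge 3 vertices and 3 edges, delete both glued faces → V=33, E=71, F=40.
Check: V − E + F = 33 − 71 + 40 = 2.

71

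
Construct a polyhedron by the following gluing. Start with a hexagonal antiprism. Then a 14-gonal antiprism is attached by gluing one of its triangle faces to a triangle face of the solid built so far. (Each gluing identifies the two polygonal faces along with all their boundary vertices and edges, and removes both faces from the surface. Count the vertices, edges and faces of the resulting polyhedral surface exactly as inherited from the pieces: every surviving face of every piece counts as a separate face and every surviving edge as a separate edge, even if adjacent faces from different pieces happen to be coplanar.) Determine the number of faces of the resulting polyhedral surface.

A hexagonal antiprism: V=12, E=24, F=14.
Attach a 14-gonal antiprism (V=28, E=56, F=30) along a 3-gon: merge 3 vertices and 3 edges, delete both glued faces → V=37, E=77, F=42.
Check: V − E + F = 37 − 77 + 42 = 2.

42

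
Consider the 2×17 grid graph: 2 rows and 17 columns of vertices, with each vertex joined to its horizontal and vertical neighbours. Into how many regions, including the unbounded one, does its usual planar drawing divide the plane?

The grid has V = 2·17 = 34 vertices and E = 2·16 + 17·1 = 49 edges.
F = 2 − V + E = 2 − 34 + 49 = 17.

17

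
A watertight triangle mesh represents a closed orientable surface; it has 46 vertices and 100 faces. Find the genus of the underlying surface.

3

Every face is a triangle, so 2E = 3·100 = 300, giving E = 150.
χ = V − E + F = 46 − 150 + 100 = -4.
For a closed orientable surface χ = 2 − 2g, so g = (2 − (-4))/2 = 3.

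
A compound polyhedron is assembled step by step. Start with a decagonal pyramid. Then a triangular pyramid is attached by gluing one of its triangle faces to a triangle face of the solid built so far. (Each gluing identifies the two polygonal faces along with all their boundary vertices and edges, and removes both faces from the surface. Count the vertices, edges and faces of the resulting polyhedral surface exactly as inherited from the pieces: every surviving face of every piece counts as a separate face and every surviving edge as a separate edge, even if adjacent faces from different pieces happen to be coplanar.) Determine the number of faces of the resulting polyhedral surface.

13

A decagonal pyramid: V=11, E=20, F=11.
Attach a triangular pyramid (V=4, E=6, F=4) along a 3-gon: merge 3 vertices and 3 edges, delete both glued faces → V=12, E=23, F=13.
Check: V − E + F = 12 − 23 + 13 = 2.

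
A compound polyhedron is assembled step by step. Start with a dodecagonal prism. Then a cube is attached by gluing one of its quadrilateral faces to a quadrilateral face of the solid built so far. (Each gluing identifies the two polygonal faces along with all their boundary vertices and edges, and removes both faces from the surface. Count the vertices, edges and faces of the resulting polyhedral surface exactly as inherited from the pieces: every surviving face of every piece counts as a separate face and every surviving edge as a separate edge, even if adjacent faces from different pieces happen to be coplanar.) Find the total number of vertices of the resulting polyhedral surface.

28

A dodecagonal prism: V=24, E=36, F=14.
Attach a cube (V=8, E=12, F=6) along a 4-gon: merge 4 vertices and 4 edges, delete both glued faces → V=28, E=44, F=18.
Check: V − E + F = 28 − 44 + 18 = 2.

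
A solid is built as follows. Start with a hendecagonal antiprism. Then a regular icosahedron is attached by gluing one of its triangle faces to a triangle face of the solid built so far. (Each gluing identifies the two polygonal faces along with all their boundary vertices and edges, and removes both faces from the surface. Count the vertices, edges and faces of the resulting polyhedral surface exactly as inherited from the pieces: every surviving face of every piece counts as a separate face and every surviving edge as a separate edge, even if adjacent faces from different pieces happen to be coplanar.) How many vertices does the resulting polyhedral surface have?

A hendecagonal antiprism: V=22, E=44, F=24.
Attach a regular icosahedron (V=12, E=30, F=20) along a 3-gon: merge 3 vertices and 3 edges, delete both glued faces → V=31, E=71, F=42.
Check: V − E + F = 31 − 71 + 42 = 2.

31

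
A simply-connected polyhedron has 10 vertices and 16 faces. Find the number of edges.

Here V − E + F = 2.
E = V + F − (2) = 10 + 16 − (2) = 24.

24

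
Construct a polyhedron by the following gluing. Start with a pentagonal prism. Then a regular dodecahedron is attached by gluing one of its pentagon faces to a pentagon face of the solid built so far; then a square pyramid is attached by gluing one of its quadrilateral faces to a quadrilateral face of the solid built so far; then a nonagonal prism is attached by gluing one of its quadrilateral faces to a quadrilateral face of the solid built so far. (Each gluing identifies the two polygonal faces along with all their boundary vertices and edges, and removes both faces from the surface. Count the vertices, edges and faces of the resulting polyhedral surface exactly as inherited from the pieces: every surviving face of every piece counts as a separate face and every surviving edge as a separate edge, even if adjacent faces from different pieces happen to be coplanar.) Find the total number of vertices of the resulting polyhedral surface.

40

A pentagonal prism: V=10, E=15, F=7.
Attach a regular dodecahedron (V=20, E=30, F=12) along a 5-gon: merge 5 vertices and 5 edges, delete both glued faces → V=25, E=40, F=17.
Attach a square pyramid (V=5, E=8, F=5) along a 4-gon: merge 4 vertices and 4 edges, delete both glued faces → V=26, E=44, F=20.
Attach a nonagonal prism (V=18, E=27, F=11) along a 4-gon: merge 4 vertices and 4 edges, delete both glued faces → V=40, E=67, F=29.
Check: V − E + F = 40 − 67 + 29 = 2.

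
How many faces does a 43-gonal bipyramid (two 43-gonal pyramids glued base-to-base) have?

86

A bipyramid over an n-gon has 2n triangular faces and n + 2 vertices: V = 43 + 2 = 45, E = 3·43 = 129, F = 2·43 = 86.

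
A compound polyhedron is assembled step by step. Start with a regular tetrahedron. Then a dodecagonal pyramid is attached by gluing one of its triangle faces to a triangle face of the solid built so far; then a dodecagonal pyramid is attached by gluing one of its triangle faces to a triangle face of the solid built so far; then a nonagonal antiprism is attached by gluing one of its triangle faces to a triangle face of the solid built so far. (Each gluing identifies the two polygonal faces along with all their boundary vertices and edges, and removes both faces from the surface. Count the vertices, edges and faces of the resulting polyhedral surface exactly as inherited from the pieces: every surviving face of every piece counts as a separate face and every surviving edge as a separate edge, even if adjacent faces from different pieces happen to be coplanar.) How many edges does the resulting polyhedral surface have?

A regular tetrahedron: V=4, E=6, F=4.
Attach a dodecagonal pyramid (V=13, E=24, F=13) along a 3-gon: merge 3 vertices and 3 edges, delete both glued faces → V=14, E=27, F=15.
Attach a dodecagonal pyramid (V=13, E=24, F=13) along a 3-gon: merge 3 vertices and 3 edges, delete both glued faces → V=24, E=48, F=26.
Attach a nonagonal antiprism (V=18, E=36, F=20) along a 3-gon: merge 3 vertices and 3 edges, delete both glued faces → V=39, E=81, F=44.
Check: V − E + F = 39 − 81 + 44 = 2.

81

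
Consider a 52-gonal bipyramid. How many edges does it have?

A bipyramid over an n-gon has 2n triangular faces and n + 2 vertices: V = 52 + 2 = 54, E = 3·52 = 156, F = 2·52 = 104.

156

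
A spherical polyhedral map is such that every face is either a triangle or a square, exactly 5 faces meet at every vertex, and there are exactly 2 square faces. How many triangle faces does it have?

24

Let x be the number of triangles; then F = 2 + x.
Edge–face incidences: 2E = 4·2 + 3·x = 8 + 3x.
Every vertex has degree 5, so 5V = 2E.
Euler: V − E + F = 2 ⇒ (2E)/5 − E + (2 + x) = 2.
Multiply by 10: 2·(2E) − 5·(2E) + 10·(2 + x) = 20, i.e. 20 + 10x − 3·(8 + 3x) = 20.
Collecting terms: x − 4 = 20, so x = 24.
Then 2E = 8 + 3·24 = 80, so E = 40, V = 2E/5 = 16, F = 2 + 24 = 26.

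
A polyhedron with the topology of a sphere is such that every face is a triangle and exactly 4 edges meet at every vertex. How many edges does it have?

12

Each face has 3 edges and each edge borders two faces, so 2E = 3F.
Each vertex has degree 4, so 4V = 2E and hence V = 3F/4.
Euler: V − E + F = 2 ⇒ (3F/4) − (3F/2) + F = 2.
Multiply by 8: (6 − 12 + 8)F = 16, i.e. 2F = 16.
So F = 8, E = 3·8/2 = 12, V = 3·8/4 = 6.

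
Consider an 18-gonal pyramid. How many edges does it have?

36

A pyramid on an n-gon base has one n-gon and n triangles: V = 18 + 1 = 19, E = 2·18 = 36, F = 18 + 1 = 19.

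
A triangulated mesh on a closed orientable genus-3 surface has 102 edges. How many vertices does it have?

χ = 2 − 2·3 = -4, and every face is a triangle so 3F = 2E.
F = 2E/3 = 68. Then V = -4 + E − F = -4 + 102 − 68 = 30.

30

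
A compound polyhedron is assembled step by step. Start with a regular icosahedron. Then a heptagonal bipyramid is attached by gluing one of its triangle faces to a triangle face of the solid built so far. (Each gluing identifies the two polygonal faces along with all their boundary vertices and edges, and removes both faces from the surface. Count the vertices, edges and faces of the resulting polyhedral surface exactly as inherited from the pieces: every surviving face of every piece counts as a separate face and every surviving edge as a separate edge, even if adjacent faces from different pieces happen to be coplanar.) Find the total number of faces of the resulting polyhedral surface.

A regular icosahedron: V=12, E=30, F=20.
Attach a heptagonal bipyramid (V=9, E=21, F=14) along a 3-gon: merge 3 vertices and 3 edges, delete both glued faces → V=18, E=48, F=32.
Check: V − E + F = 18 − 48 + 32 = 2.

32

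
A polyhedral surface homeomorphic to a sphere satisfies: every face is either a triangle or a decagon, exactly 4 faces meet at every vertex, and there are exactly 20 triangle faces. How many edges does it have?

40

Let x be the number of decagons; then F = 20 + x.
Edge–face incidences: 2E = 3·20 + 10·x = 60 + 10x.
Every vertex has degree 4, so 4V = 2E.
Euler: V − E + F = 2 ⇒ (2E)/4 − E + (20 + x) = 2.
Multiply by 8: 2·(2E) − 4·(2E) + 8·(20 + x) = 16, i.e. 160 + 8x − 2·(60 + 10x) = 16.
Collecting terms: −12x + 40 = 16, so −12x = −24, so x = 2.
Then 2E = 60 + 10·2 = 80, so E = 40, V = 2E/4 = 20, F = 20 + 2 = 22.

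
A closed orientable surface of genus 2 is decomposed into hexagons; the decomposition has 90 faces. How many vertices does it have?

χ = 2 − 2·2 = -2, and every face is a hexagon so 6F = 2E.
E = 6·90/2 = 270. Then V = -2 + E − F = -2 + 270 − 90 = 178.

178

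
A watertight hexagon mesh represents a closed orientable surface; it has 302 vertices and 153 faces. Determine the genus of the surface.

3

Every face is a hexagon, so 2E = 6·153 = 918, giving E = 459.
χ = V − E + F = 302 − 459 + 153 = -4.
For a closed orientable surface χ = 2 − 2g, so g = (2 − (-4))/2 = 3.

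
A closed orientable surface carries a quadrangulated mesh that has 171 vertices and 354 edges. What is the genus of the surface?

Every face is a square and each edge borders two faces, so 4F = 2·354, giving F = 177.
χ = V − E + F = 171 − 354 + 177 = -6.
For a closed orientable surface χ = 2 − 2g, so g = (2 − (-6))/2 = 4.

4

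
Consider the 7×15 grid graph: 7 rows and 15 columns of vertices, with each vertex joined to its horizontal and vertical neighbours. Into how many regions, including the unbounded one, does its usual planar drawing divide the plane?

The grid has V = 7·15 = 105 vertices and E = 7·14 + 15·6 = 188 edges.
F = 2 − V + E = 2 − 105 + 188 = 85.

85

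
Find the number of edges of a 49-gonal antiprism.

An antiprism on an n-gon has two n-gon caps and 2n triangles: V = 2·49 = 98, E = 4·49 = 196, F = 2·49 + 2 = 100.

196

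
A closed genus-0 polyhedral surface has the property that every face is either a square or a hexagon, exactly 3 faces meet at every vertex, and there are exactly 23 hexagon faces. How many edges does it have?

81

Let x be the number of squares; then F = 23 + x.
Edge–face incidences: 2E = 6·23 + 4·x = 138 + 4x.
Every vertex has degree 3, so 3V = 2E.
Euler: V − E + F = 2 ⇒ (2E)/3 − E + (23 + x) = 2.
Multiply by 6: 2·(2E) − 3·(2E) + 6·(23 + x) = 12, i.e. 138 + 6x − (138 + 4x) = 12.
Collecting terms: 2x = 12, so x = 6.
Then 2E = 138 + 4·6 = 162, so E = 81, V = 2E/3 = 54, F = 23 + 6 = 29.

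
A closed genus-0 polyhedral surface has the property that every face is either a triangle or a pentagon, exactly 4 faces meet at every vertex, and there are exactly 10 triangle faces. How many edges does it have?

20

Let x be the number of pentagons; then F = 10 + x.
Edge–face incidences: 2E = 3·10 + 5·x = 30 + 5x.
Every vertex has degree 4, so 4V = 2E.
Euler: V − E + F = 2 ⇒ (2E)/4 − E + (10 + x) = 2.
Multiply by 8: 2·(2E) − 4·(2E) + 8·(10 + x) = 16, i.e. 80 + 8x − 2·(30 + 5x) = 16.
Collecting terms: −2x + 20 = 16, so −2x = −4, so x = 2.
Then 2E = 30 + 5·2 = 40, so E = 20, V = 2E/4 = 10, F = 10 + 2 = 12.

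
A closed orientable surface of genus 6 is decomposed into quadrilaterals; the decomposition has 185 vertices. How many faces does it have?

195

χ = 2 − 2·6 = -10, and every face is a square so 4F = 2E.
V − E + F = -10 with E = 4F/2 gives 185 − (4/2 − 1)·F = -10, so F = 195 and E = 390.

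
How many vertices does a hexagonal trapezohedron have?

14

The n-trapezohedron (dual of the n-antiprism) has V = 2·6 + 2 = 14, E = 4·6 = 24, F = 2·6 = 12.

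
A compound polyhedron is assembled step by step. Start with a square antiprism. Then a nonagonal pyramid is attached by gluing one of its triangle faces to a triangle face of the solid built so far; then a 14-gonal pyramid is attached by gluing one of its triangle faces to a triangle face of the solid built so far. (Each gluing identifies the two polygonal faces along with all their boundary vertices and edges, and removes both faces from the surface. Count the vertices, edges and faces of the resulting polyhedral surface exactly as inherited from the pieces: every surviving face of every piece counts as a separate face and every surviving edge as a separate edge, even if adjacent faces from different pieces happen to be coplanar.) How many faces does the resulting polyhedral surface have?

31

A square antiprism: V=8, E=16, F=10.
Attach a nonagonal pyramid (V=10, E=18, F=10) along a 3-gon: merge 3 vertices and 3 edges, delete both glued faces → V=15, E=31, F=18.
Attach a 14-gonal pyramid (V=15, E=28, F=15) along a 3-gon: merge 3 vertices and 3 edges, delete both glued faces → V=27, E=56, F=31.
Check: V − E + F = 27 − 56 + 31 = 2.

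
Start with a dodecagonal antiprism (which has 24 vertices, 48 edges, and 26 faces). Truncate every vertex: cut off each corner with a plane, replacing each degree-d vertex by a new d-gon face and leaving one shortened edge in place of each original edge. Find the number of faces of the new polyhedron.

Truncation replaces each original edge-end by a new vertex, so V′ = 2E = 96.
Each original edge survives, and each old vertex of degree d contributes d new edges; summing degrees gives Σd = 2E, so E′ = E + 2E = 3E = 144.
Each original face survives and each original vertex becomes one new face: F′ = F + V = 50.

50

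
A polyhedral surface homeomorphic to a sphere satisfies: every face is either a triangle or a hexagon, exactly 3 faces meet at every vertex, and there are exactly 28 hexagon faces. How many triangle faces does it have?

Let x be the number of triangles; then F = 28 + x.
Edge–face incidences: 2E = 6·28 + 3·x = 168 + 3x.
Every vertex has degree 3, so 3V = 2E.
Euler: V − E + F = 2 ⇒ (2E)/3 − E + (28 + x) = 2.
Multiply by 6: 2·(2E) − 3·(2E) + 6·(28 + x) = 12, i.e. 168 + 6x − (168 + 3x) = 12.
Collecting terms: 3x = 12, so x = 4.
Then 2E = 168 + 3·4 = 180, so E = 90, V = 2E/3 = 60, F = 28 + 4 = 32.

4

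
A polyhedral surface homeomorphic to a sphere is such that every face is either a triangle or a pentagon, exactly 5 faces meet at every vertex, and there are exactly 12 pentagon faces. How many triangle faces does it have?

Let x be the number of triangles; then F = 12 + x.
Edge–face incidences: 2E = 5·12 + 3·x = 60 + 3x.
Every vertex has degree 5, so 5V = 2E.
Euler: V − E + F = 2 ⇒ (2E)/5 − E + (12 + x) = 2.
Multiply by 10: 2·(2E) − 5·(2E) + 10·(12 + x) = 20, i.e. 120 + 10x − 3·(60 + 3x) = 20.
Collecting terms: x − 60 = 20, so x = 80.
Then 2E = 60 + 3·80 = 300, so E = 150, V = 2E/5 = 60, F = 12 + 80 = 92.

80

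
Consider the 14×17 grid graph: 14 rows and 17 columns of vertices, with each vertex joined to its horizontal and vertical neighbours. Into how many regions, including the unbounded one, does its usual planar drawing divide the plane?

The grid has V = 14·17 = 238 vertices and E = 14·16 + 17·13 = 445 edges.
F = 2 − V + E = 2 − 238 + 445 = 209.

209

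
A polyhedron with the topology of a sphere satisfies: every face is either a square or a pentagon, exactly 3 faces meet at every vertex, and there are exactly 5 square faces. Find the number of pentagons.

Let x be the number of pentagons; then F = 5 + x.
Edge–face incidences: 2E = 4·5 + 5·x = 20 + 5x.
Every vertex has degree 3, so 3V = 2E.
Euler: V − E + F = 2 ⇒ (2E)/3 − E + (5 + x) = 2.
Multiply by 6: 2·(2E) − 3·(2E) + 6·(5 + x) = 12, i.e. 30 + 6x − (20 + 5x) = 12.
Collecting terms: x + 10 = 12, so x = 2.
Then 2E = 20 + 5·2 = 30, so E = 15, V = 2E/3 = 10, F = 5 + 2 = 7.

2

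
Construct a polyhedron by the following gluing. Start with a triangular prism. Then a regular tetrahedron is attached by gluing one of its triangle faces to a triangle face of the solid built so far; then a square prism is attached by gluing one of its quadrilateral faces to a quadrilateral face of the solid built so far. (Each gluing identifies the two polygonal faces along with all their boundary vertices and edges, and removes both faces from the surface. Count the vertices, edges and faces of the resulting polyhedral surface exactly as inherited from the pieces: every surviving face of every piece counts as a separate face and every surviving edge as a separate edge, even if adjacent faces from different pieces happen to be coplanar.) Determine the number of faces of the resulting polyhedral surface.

11

A triangular prism: V=6, E=9, F=5.
Attach a regular tetrahedron (V=4, E=6, F=4) along a 3-gon: merge 3 vertices and 3 edges, delete both glued faces → V=7, E=12, F=7.
Attach a square prism (V=8, E=12, F=6) along a 4-gon: merge 4 vertices and 4 edges, delete both glued faces → V=11, E=20, F=11.
Check: V − E + F = 11 − 20 + 11 = 2.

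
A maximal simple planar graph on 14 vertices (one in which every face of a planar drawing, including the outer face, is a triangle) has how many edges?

In a plane triangulation 3F = 2E and V − E + F = 2, so E = 3V − 6 = 3·14 − 6 = 36.

36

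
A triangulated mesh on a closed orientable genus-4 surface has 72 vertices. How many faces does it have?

χ = 2 − 2·4 = -6, and every face is a triangle so 3F = 2E.
V − E + F = -6 with E = 3F/2 gives 72 − (3/2 − 1)·F = -6, so F = 156 and E = 234.

156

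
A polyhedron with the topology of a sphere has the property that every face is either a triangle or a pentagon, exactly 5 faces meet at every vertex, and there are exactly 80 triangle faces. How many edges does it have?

Let x be the number of pentagons; then F = 80 + x.
Edge–face incidences: 2E = 3·80 + 5·x = 240 + 5x.
Every vertex has degree 5, so 5V = 2E.
Euler: V − E + F = 2 ⇒ (2E)/5 − E + (80 + x) = 2.
Multiply by 10: 2·(2E) − 5·(2E) + 10·(80 + x) = 20, i.e. 800 + 10x − 3·(240 + 5x) = 20.
Collecting terms: −5x + 80 = 20, so −5x = −60, so x = 12.
Then 2E = 240 + 5·12 = 300, so E = 150, V = 2E/5 = 60, F = 80 + 12 = 92.

150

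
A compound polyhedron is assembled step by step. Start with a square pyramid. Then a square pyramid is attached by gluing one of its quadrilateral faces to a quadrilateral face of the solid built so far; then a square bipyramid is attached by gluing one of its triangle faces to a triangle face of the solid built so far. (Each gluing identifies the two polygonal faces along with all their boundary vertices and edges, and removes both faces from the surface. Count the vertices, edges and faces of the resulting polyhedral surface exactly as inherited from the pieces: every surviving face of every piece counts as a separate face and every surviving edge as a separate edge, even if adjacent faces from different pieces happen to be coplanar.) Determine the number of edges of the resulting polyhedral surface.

21

A square pyramid: V=5, E=8, F=5.
Attach a square pyramid (V=5, E=8, F=5) along a 4-gon: merge 4 vertices and 4 edges, delete both glued faces → V=6, E=12, F=8.
Attach a square bipyramid (V=6, E=12, F=8) along a 3-gon: merge 3 vertices and 3 edges, delete both glued faces → V=9, E=21, F=14.
Check: V − E + F = 9 − 21 + 14 = 2.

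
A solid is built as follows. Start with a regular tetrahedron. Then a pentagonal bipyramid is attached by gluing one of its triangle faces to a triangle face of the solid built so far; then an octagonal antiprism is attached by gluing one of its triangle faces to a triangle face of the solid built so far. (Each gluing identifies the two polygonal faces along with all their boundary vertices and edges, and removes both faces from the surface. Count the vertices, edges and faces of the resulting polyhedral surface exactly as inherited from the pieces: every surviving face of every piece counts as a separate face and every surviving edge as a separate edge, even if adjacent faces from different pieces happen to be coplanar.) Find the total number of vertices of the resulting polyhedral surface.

21

A regular tetrahedron: V=4, E=6, F=4.
Attach a pentagonal bipyramid (V=7, E=15, F=10) along a 3-gon: merge 3 vertices and 3 edges, delete both glued faces → V=8, E=18, F=12.
Attach an octagonal antiprism (V=16, E=32, F=18) along a 3-gon: merge 3 vertices and 3 edges, delete both glued faces → V=21, E=47, F=28.
Check: V − E + F = 21 − 47 + 28 = 2.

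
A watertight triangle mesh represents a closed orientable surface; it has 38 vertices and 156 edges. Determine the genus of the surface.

Every face is a triangle and each edge borders two faces, so 3F = 2·156, giving F = 104.
χ = V − E + F = 38 − 156 + 104 = -14.
For a closed orientable surface χ = 2 − 2g, so g = (2 − (-14))/2 = 8.

8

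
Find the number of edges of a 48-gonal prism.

144

A prism on an n-gon has two n-gon bases and n rectangular sides: V = 2·48 = 96, E = 3·48 = 144, F = 48 + 2 = 50.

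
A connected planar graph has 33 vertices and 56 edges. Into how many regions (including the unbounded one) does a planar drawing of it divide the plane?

Euler's formula for a connected plane graph: V − E + F = 2, so F = 2 − 33 + 56 = 25.

25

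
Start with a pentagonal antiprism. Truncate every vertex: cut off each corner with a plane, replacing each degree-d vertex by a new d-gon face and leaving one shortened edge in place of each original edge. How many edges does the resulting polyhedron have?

60

The base solid has V = 10, E = 20, F = 12.
Truncation replaces each original edge-end by a new vertex, so V′ = 2E = 40.
Each original edge survives, and each old vertex of degree d contributes d new edges; summing degrees gives Σd = 2E, so E′ = E + 2E = 3E = 60.
Each original face survives and each original vertex becomes one new face: F′ = F + V = 22.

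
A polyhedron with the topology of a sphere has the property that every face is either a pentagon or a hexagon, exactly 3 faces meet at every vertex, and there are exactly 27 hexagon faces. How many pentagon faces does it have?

12

Let x be the number of pentagons; then F = 27 + x.
Edge–face incidences: 2E = 6·27 + 5·x = 162 + 5x.
Every vertex has degree 3, so 3V = 2E.
Euler: V − E + F = 2 ⇒ (2E)/3 − E + (27 + x) = 2.
Multiply by 6: 2·(2E) − 3·(2E) + 6·(27 + x) = 12, i.e. 162 + 6x − (162 + 5x) = 12.
Collecting terms: x = 12.
Then 2E = 162 + 5·12 = 222, so E = 111, V = 2E/3 = 74, F = 27 + 12 = 39.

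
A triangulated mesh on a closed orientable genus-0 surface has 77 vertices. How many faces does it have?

150

χ = 2 − 2·0 = 2, and every face is a triangle so 3F = 2E.
V − E + F = 2 with E = 3F/2 gives 77 − (3/2 − 1)·F = 2, so F = 150 and E = 225.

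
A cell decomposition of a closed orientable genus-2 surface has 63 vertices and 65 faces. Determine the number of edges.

130

For a closed orientable surface of genus 2, χ = 2 − 2·2 = -2.
E = V + F − (-2) = 63 + 65 − (-2) = 130.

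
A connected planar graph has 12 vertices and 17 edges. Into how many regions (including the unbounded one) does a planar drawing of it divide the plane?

7

Euler's formula for a connected plane graph: V − E + F = 2, so F = 2 − 12 + 17 = 7.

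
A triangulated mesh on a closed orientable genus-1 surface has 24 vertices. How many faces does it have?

48

χ = 2 − 2·1 = 0, and every face is a triangle so 3F = 2E.
V − E + F = 0 with E = 3F/2 gives 24 − (3/2 − 1)·F = 0, so F = 48 and E = 72.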